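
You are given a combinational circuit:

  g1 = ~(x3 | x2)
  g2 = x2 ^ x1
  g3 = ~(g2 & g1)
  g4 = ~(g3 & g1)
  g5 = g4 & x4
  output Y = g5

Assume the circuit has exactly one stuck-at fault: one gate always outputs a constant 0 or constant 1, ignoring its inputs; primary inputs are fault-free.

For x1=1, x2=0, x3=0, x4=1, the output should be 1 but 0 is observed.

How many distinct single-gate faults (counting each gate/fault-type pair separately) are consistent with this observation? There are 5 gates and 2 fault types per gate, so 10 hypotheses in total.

4

Fault-free: g1=1, g2=1, g3=0, g4=1, g5=1 → 1. Observed 0.
  g1 stuck-at-0: output 1 ✗
  g1 stuck-at-1: output 1 ✗
  g2 stuck-at-0: output 0 ✓
  g2 stuck-at-1: output 1 ✗
  g3 stuck-at-0: output 1 ✗
  g3 stuck-at-1: output 0 ✓
  g4 stuck-at-0: output 0 ✓
  g4 stuck-at-1: output 1 ✗
  g5 stuck-at-0: output 0 ✓
  g5 stuck-at-1: output 1 ✗
Consistent faults: {g2 stuck-at-0, g3 stuck-at-1, g4 stuck-at-0, g5 stuck-at-0} — 4 in all.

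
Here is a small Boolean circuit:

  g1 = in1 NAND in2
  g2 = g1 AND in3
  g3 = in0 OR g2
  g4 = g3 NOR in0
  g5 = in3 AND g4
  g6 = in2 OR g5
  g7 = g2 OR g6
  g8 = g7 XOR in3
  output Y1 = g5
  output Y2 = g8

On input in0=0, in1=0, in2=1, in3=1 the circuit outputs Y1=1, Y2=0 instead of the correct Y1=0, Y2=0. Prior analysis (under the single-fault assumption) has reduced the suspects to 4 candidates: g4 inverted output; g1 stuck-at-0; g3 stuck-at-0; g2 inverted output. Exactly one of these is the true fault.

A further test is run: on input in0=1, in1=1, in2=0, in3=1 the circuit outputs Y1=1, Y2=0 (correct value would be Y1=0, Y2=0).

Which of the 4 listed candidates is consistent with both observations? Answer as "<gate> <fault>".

g4 inverted output

Evaluate each candidate on input in0=1, in1=1, in2=0, in3=1:
  g4 inverted output: g1=1, g2=1, g3=1, g4=1 [inverted output], g5=1, g6=1, g7=1, g8=0 → Y1=1, Y2=0 — matches
  g1 stuck-at-0: g1=0 [stuck-at-0], g2=0, g3=1, g4=0, g5=0, g6=0, g7=0, g8=1 → Y1=0, Y2=1 — eliminated
  g3 stuck-at-0: g1=1, g2=1, g3=0 [stuck-at-0], g4=0, g5=0, g6=0, g7=1, g8=0 → Y1=0, Y2=0 — eliminated
  g2 inverted output: g1=1, g2=0 [inverted output], g3=1, g4=0, g5=0, g6=0, g7=0, g8=1 → Y1=0, Y2=1 — eliminated
Only g4 inverted output reproduces the observed Y1=1, Y2=0.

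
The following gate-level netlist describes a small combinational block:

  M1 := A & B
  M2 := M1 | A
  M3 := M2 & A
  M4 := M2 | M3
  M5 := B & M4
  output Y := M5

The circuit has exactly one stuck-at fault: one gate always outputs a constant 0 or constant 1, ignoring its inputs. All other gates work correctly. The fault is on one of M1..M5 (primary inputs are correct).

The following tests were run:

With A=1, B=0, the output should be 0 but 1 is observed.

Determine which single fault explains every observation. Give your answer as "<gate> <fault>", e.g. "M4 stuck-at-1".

M5 stuck-at-1

Fault-free values for test 1 (A=1, B=0): M1=0, M2=1, M3=1, M4=1, M5=0, giving Y=0. Observed 1.
Test 1: faults giving observed 1 are {M5 stuck-at-1}.
Only M5 stuck-at-1 is consistent with every test.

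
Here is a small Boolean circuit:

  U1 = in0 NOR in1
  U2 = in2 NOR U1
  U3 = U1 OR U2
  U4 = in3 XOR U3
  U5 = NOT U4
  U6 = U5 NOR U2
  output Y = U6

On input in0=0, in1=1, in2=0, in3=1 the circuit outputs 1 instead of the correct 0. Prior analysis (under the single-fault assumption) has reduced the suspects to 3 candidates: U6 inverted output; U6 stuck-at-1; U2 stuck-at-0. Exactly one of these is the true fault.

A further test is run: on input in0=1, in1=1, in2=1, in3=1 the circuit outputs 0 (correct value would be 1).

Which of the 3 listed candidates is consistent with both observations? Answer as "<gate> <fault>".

U6 inverted output

Evaluate each candidate on input in0=1, in1=1, in2=1, in3=1:
  U6 inverted output: U1=0, U2=0, U3=0, U4=1, U5=0, U6=0 [inverted output] → 0 — matches
  U6 stuck-at-1: U1=0, U2=0, U3=0, U4=1, U5=0, U6=1 [stuck-at-1] → 1 — eliminated
  U2 stuck-at-0: U1=0, U2=0 [stuck-at-0], U3=0, U4=1, U5=0, U6=1 → 1 — eliminated
Only U6 inverted output reproduces the observed 0.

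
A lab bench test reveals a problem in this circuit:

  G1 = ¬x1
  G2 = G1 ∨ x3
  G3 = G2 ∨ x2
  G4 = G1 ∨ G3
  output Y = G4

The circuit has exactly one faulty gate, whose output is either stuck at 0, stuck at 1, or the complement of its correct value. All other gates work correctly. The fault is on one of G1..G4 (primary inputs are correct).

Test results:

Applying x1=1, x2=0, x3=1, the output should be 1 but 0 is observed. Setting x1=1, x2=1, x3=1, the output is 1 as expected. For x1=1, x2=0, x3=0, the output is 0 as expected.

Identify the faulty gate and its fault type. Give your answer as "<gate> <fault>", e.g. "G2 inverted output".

Fault-free values for test 1 (x1=1, x2=0, x3=1): G1=0, G2=1, G3=1, G4=1, giving Y=1. Observed 0.
Test 1: faults giving observed 0 are {G2 stuck-at-0, G2 inverted output, G3 stuck-at-0, G3 inverted output, G4 stuck-at-0, G4 inverted output}.
Test 2 (x1=1, x2=1, x3=1): fault-free G1=0, G2=1, G3=1, G4=1 → 1; observed 1. Eliminates G3 stuck-at-0, G3 inverted output, G4 stuck-at-0, G4 inverted output.
Test 3 (x1=1, x2=0, x3=0): fault-free G1=0, G2=0, G3=0, G4=0 → 0; observed 0. Eliminates G2 inverted output.
Only G2 stuck-at-0 is consistent with every test.

G2 stuck-at-0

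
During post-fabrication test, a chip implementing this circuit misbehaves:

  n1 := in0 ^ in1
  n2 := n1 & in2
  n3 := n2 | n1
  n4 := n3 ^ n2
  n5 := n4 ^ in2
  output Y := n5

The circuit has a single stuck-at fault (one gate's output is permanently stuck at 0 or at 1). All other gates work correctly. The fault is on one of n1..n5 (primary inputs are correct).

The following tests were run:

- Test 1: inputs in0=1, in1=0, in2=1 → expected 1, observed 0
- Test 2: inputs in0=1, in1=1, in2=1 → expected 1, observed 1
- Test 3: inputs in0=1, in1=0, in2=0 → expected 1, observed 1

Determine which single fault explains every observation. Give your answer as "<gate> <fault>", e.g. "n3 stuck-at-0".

Fault-free values for test 1 (in0=1, in1=0, in2=1): n1=1, n2=1, n3=1, n4=0, n5=1, giving Y=1. Observed 0.
Test 1: faults giving observed 0 are {n2 stuck-at-0, n3 stuck-at-0, n4 stuck-at-1, n5 stuck-at-0}.
Test 2 (in0=1, in1=1, in2=1): fault-free n1=0, n2=0, n3=0, n4=0, n5=1 → 1; observed 1. Eliminates n4 stuck-at-1, n5 stuck-at-0.
Test 3 (in0=1, in1=0, in2=0): fault-free n1=1, n2=0, n3=1, n4=1, n5=1 → 1; observed 1. Eliminates n3 stuck-at-0.
Only n2 stuck-at-0 is consistent with every test.

n2 stuck-at-0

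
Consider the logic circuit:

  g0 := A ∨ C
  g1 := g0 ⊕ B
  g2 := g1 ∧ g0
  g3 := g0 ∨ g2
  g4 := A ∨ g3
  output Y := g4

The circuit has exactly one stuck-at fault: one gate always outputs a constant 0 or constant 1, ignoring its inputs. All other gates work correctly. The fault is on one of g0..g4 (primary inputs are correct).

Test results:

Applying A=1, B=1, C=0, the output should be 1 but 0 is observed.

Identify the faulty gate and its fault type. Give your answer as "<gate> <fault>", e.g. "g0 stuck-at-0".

g4 stuck-at-0

Fault-free values for test 1 (A=1, B=1, C=0): g0=1, g1=0, g2=0, g3=1, g4=1, giving Y=1. Observed 0.
Test 1: faults giving observed 0 are {g4 stuck-at-0}.
Only g4 stuck-at-0 is consistent with every test.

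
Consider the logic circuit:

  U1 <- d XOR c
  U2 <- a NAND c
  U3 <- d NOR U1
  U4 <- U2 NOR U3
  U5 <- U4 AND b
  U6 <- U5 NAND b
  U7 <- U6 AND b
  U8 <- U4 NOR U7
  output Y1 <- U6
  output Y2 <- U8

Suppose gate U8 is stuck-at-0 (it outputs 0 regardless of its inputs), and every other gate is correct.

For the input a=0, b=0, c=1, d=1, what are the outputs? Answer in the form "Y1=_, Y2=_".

Y1=1, Y2=0

Propagate with U8 forced: U1=0, U2=1, U3=0, U4=0, U5=0, U6=1, U7=0, U8=0 [stuck-at-0].
So the outputs are Y1=1, Y2=0. (Without the fault they would be Y1=1, Y2=1.)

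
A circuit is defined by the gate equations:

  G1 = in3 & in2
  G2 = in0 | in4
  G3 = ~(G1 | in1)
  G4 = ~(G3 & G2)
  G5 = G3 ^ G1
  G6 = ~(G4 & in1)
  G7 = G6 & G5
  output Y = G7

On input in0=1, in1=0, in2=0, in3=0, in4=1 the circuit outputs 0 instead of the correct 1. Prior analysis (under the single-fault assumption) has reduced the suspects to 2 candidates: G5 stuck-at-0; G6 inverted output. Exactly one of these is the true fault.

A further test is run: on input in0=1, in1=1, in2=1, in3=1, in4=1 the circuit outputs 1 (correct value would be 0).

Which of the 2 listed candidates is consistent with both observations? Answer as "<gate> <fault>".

Evaluate each candidate on input in0=1, in1=1, in2=1, in3=1, in4=1:
  G5 stuck-at-0: G1=1, G2=1, G3=0, G4=1, G5=0 [stuck-at-0], G6=0, G7=0 → 0 — eliminated
  G6 inverted output: G1=1, G2=1, G3=0, G4=1, G5=1, G6=1 [inverted output], G7=1 → 1 — matches
Only G6 inverted output reproduces the observed 1.

G6 inverted output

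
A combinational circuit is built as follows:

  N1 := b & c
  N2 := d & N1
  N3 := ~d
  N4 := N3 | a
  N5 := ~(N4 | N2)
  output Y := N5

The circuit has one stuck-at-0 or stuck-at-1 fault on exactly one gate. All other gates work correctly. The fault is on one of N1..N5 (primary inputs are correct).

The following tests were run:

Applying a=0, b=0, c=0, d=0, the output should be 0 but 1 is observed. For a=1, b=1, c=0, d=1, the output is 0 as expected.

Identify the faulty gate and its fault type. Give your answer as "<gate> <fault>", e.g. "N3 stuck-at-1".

N3 stuck-at-0

Fault-free values for test 1 (a=0, b=0, c=0, d=0): N1=0, N2=0, N3=1, N4=1, N5=0, giving Y=0. Observed 1.
Test 1: faults giving observed 1 are {N3 stuck-at-0, N4 stuck-at-0, N5 stuck-at-1}.
Test 2 (a=1, b=1, c=0, d=1): fault-free N1=0, N2=0, N3=0, N4=1, N5=0 → 0; observed 0. Eliminates N4 stuck-at-0, N5 stuck-at-1.
Only N3 stuck-at-0 is consistent with every test.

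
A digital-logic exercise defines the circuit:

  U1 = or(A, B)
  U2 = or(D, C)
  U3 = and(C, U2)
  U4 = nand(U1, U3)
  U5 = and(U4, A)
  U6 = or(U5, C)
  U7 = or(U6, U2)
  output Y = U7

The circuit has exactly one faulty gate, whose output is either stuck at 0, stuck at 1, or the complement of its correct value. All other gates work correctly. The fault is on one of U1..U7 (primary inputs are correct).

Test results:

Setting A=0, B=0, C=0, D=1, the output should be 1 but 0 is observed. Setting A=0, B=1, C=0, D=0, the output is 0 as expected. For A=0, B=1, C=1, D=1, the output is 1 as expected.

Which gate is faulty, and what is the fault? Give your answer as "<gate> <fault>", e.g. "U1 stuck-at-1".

U2 stuck-at-0

Fault-free values for test 1 (A=0, B=0, C=0, D=1): U1=0, U2=1, U3=0, U4=1, U5=0, U6=0, U7=1, giving Y=1. Observed 0.
Test 1: faults giving observed 0 are {U2 stuck-at-0, U2 inverted output, U7 stuck-at-0, U7 inverted output}.
Test 2 (A=0, B=1, C=0, D=0): fault-free U1=1, U2=0, U3=0, U4=1, U5=0, U6=0, U7=0 → 0; observed 0. Eliminates U2 inverted output, U7 inverted output.
Test 3 (A=0, B=1, C=1, D=1): fault-free U1=1, U2=1, U3=1, U4=0, U5=0, U6=1, U7=1 → 1; observed 1. Eliminates U7 stuck-at-0.
Only U2 stuck-at-0 is consistent with every test.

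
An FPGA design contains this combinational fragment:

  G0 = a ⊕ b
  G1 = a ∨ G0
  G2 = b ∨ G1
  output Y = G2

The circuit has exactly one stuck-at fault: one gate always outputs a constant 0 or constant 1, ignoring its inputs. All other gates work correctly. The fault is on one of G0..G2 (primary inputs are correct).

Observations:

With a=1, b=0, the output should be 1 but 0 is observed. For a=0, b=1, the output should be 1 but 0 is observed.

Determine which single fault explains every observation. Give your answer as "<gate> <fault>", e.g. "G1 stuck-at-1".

G2 stuck-at-0

Fault-free values for test 1 (a=1, b=0): G0=1, G1=1, G2=1, giving Y=1. Observed 0.
Test 1: faults giving observed 0 are {G1 stuck-at-0, G2 stuck-at-0}.
Test 2 (a=0, b=1): fault-free G0=1, G1=1, G2=1 → 1; observed 0. Eliminates G1 stuck-at-0.
Only G2 stuck-at-0 is consistent with every test.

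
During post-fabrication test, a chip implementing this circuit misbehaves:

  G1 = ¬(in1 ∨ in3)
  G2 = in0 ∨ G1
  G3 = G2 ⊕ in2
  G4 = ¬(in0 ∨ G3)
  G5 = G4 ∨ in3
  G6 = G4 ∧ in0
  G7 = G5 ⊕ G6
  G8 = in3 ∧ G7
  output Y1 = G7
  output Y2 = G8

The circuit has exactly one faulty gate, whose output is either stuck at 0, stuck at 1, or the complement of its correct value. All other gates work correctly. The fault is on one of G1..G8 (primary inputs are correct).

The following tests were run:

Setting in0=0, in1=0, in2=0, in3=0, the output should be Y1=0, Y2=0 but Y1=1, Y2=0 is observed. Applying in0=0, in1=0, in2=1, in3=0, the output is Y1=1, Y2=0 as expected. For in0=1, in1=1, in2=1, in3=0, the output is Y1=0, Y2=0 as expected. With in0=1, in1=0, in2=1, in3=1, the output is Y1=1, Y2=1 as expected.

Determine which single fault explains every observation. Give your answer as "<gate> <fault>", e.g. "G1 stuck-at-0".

G3 stuck-at-0

Fault-free values for test 1 (in0=0, in1=0, in2=0, in3=0): G1=1, G2=1, G3=1, G4=0, G5=0, G6=0, G7=0, G8=0, giving Y1=0, Y2=0. Observed Y1=1, Y2=0.
Test 1: faults giving observed Y1=1, Y2=0 are {G1 stuck-at-0, G1 inverted output, G2 stuck-at-0, G2 inverted output, G3 stuck-at-0, G3 inverted output, G4 stuck-at-1, G4 inverted output, G5 stuck-at-1, G5 inverted output, G6 stuck-at-1, G6 inverted output, G7 stuck-at-1, G7 inverted output}.
Test 2 (in0=0, in1=0, in2=1, in3=0): fault-free G1=1, G2=1, G3=0, G4=1, G5=1, G6=0, G7=1, G8=0 → Y1=1, Y2=0; observed Y1=1, Y2=0. Eliminates G1 stuck-at-0, G1 inverted output, G2 stuck-at-0, G2 inverted output, G3 inverted output, G4 inverted output, G5 inverted output, G6 stuck-at-1, G6 inverted output, G7 inverted output.
Test 3 (in0=1, in1=1, in2=1, in3=0): fault-free G1=0, G2=1, G3=0, G4=0, G5=0, G6=0, G7=0, G8=0 → Y1=0, Y2=0; observed Y1=0, Y2=0. Eliminates G5 stuck-at-1, G7 stuck-at-1.
Test 4 (in0=1, in1=0, in2=1, in3=1): fault-free G1=0, G2=1, G3=0, G4=0, G5=1, G6=0, G7=1, G8=1 → Y1=1, Y2=1; observed Y1=1, Y2=1. Eliminates G4 stuck-at-1.
Only G3 stuck-at-0 is consistent with every test.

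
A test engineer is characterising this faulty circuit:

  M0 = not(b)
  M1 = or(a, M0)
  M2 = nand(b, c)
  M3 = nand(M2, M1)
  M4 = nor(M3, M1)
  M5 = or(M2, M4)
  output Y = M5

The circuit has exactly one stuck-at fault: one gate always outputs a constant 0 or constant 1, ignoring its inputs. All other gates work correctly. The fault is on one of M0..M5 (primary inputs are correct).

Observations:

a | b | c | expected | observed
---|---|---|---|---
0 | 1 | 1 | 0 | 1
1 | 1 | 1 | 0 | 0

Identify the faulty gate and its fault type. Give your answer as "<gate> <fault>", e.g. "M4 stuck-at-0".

M3 stuck-at-0

Fault-free values for test 1 (a=0, b=1, c=1): M0=0, M1=0, M2=0, M3=1, M4=0, M5=0, giving Y=0. Observed 1.
Test 1: faults giving observed 1 are {M2 stuck-at-1, M3 stuck-at-0, M4 stuck-at-1, M5 stuck-at-1}.
Test 2 (a=1, b=1, c=1): fault-free M0=0, M1=1, M2=0, M3=1, M4=0, M5=0 → 0; observed 0. Eliminates M2 stuck-at-1, M4 stuck-at-1, M5 stuck-at-1.
Only M3 stuck-at-0 is consistent with every test.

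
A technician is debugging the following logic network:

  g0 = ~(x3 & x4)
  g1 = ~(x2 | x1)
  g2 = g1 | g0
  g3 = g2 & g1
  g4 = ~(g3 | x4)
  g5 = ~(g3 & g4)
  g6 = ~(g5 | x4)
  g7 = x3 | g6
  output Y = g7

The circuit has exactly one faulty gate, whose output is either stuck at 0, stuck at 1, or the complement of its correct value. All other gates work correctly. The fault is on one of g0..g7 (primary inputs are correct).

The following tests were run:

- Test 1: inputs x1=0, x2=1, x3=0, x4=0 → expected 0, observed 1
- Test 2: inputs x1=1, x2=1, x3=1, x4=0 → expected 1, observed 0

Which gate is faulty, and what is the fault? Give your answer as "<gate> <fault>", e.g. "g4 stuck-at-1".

Fault-free values for test 1 (x1=0, x2=1, x3=0, x4=0): g0=1, g1=0, g2=1, g3=0, g4=1, g5=1, g6=0, g7=0, giving Y=0. Observed 1.
Test 1: faults giving observed 1 are {g5 stuck-at-0, g5 inverted output, g6 stuck-at-1, g6 inverted output, g7 stuck-at-1, g7 inverted output}.
Test 2 (x1=1, x2=1, x3=1, x4=0): fault-free g0=1, g1=0, g2=1, g3=0, g4=1, g5=1, g6=0, g7=1 → 1; observed 0. Eliminates g5 stuck-at-0, g5 inverted output, g6 stuck-at-1, g6 inverted output, g7 stuck-at-1.
Only g7 inverted output is consistent with every test.

g7 inverted output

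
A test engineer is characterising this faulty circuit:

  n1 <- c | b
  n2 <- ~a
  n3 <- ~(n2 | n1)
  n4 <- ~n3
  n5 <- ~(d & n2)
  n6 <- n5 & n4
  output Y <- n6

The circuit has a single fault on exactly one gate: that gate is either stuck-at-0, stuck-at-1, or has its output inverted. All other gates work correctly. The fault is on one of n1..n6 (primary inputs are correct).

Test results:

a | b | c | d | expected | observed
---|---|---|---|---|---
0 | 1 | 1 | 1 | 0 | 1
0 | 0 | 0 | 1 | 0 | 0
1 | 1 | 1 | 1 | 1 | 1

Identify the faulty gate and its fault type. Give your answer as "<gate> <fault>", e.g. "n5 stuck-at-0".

Fault-free values for test 1 (a=0, b=1, c=1, d=1): n1=1, n2=1, n3=0, n4=1, n5=0, n6=0, giving Y=0. Observed 1.
Test 1: faults giving observed 1 are {n2 stuck-at-0, n2 inverted output, n5 stuck-at-1, n5 inverted output, n6 stuck-at-1, n6 inverted output}.
Test 2 (a=0, b=0, c=0, d=1): fault-free n1=0, n2=1, n3=0, n4=1, n5=0, n6=0 → 0; observed 0. Eliminates n5 stuck-at-1, n5 inverted output, n6 stuck-at-1, n6 inverted output.
Test 3 (a=1, b=1, c=1, d=1): fault-free n1=1, n2=0, n3=0, n4=1, n5=1, n6=1 → 1; observed 1. Eliminates n2 inverted output.
Only n2 stuck-at-0 is consistent with every test.

n2 stuck-at-0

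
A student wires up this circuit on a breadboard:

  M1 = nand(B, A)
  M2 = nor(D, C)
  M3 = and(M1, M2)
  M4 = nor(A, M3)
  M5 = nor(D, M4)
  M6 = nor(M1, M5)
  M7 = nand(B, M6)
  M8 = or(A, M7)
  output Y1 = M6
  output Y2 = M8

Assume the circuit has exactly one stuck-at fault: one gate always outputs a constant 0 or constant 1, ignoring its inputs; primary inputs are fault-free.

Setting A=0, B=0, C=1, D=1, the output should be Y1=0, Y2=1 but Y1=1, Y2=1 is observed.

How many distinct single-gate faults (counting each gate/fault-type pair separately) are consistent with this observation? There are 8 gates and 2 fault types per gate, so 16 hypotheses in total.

Fault-free: M1=1, M2=0, M3=0, M4=1, M5=0, M6=0, M7=1, M8=1 → Y1=0, Y2=1. Observed Y1=1, Y2=1.
  M1: stuck-at-0 ✓; others ✗
  M2: none of the 2 fault types match ✗
  M3: none of the 2 fault types match ✗
  M4: none of the 2 fault types match ✗
  M5: none of the 2 fault types match ✗
  M6: stuck-at-1 ✓; others ✗
  M7: none of the 2 fault types match ✗
  M8: none of the 2 fault types match ✗
Consistent faults: {M1 stuck-at-0, M6 stuck-at-1} — 2 in all.

2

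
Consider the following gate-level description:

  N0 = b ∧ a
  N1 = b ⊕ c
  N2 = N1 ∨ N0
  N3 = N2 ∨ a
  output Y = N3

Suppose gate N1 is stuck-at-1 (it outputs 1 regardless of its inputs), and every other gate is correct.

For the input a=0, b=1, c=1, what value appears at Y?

Propagate with N1 forced: N0=0, N1=1 [stuck-at-1], N2=1, N3=1.
So Y = 1. (Without the fault it would be 0.)

1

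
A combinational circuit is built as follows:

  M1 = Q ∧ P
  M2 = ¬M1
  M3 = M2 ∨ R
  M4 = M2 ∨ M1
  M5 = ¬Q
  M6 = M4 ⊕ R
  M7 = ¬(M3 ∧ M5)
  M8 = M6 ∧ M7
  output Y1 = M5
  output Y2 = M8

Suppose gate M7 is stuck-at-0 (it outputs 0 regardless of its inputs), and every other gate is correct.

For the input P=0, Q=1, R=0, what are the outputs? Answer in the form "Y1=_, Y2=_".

Propagate with M7 forced: M1=0, M2=1, M3=1, M4=1, M5=0, M6=1, M7=0 [stuck-at-0], M8=0.
So the outputs are Y1=0, Y2=0. (Without the fault they would be Y1=0, Y2=1.)

Y1=0, Y2=0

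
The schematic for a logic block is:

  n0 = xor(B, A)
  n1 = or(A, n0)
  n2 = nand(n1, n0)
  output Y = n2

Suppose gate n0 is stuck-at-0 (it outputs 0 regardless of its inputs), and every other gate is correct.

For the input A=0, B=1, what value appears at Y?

1

Propagate with n0 forced: n0=0 [stuck-at-0], n1=0, n2=1.
So Y = 1. (Without the fault it would be 0.)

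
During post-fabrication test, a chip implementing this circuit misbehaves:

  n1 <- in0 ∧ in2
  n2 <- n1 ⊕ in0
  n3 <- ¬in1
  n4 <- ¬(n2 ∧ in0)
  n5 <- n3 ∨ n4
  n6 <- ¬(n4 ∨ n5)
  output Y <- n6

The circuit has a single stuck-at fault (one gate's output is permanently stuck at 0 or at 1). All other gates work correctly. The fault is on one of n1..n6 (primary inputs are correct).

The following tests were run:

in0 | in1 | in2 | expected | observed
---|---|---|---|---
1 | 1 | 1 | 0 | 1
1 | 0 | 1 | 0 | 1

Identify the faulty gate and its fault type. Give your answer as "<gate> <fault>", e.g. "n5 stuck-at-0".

n6 stuck-at-1

Fault-free values for test 1 (in0=1, in1=1, in2=1): n1=1, n2=0, n3=0, n4=1, n5=1, n6=0, giving Y=0. Observed 1.
Test 1: faults giving observed 1 are {n1 stuck-at-0, n2 stuck-at-1, n4 stuck-at-0, n6 stuck-at-1}.
Test 2 (in0=1, in1=0, in2=1): fault-free n1=1, n2=0, n3=1, n4=1, n5=1, n6=0 → 0; observed 1. Eliminates n1 stuck-at-0, n2 stuck-at-1, n4 stuck-at-0.
Only n6 stuck-at-1 is consistent with every test.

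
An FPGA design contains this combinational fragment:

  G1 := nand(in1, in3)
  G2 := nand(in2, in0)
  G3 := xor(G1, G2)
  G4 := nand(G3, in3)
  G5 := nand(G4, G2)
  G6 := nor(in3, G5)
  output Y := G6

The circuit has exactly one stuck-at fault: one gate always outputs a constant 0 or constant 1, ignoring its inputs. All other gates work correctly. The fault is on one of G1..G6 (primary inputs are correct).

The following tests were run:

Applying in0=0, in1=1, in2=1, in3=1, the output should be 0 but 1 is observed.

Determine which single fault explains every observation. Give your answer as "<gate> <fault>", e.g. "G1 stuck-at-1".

Fault-free values for test 1 (in0=0, in1=1, in2=1, in3=1): G1=0, G2=1, G3=1, G4=0, G5=1, G6=0, giving Y=0. Observed 1.
Test 1: faults giving observed 1 are {G6 stuck-at-1}.
Only G6 stuck-at-1 is consistent with every test.

G6 stuck-at-1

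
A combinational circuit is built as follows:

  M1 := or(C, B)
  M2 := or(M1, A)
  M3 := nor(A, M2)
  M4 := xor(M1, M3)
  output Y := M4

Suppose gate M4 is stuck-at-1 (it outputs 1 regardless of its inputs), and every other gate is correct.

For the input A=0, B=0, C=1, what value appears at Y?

1

Propagate with M4 forced: M1=1, M2=1, M3=0, M4=1 [stuck-at-1].
So Y = 1. (Same as the fault-free value — the fault is masked on this input.)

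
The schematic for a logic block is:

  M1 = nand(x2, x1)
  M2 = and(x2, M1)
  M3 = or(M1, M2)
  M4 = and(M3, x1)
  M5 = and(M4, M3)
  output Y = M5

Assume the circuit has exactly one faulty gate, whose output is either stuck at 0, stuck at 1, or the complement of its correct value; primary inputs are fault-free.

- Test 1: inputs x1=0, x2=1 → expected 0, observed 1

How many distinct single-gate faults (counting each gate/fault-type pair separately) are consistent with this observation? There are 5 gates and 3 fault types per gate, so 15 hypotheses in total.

Fault-free: M1=1, M2=1, M3=1, M4=0, M5=0 → 0. Observed 1.
  M1: none of the 3 fault types match ✗
  M2: none of the 3 fault types match ✗
  M3: none of the 3 fault types match ✗
  M4: stuck-at-1, inverted output ✓; others ✗
  M5: stuck-at-1, inverted output ✓; others ✗
Consistent faults: {M4 stuck-at-1, M4 inverted output, M5 stuck-at-1, M5 inverted output} — 4 in all.

4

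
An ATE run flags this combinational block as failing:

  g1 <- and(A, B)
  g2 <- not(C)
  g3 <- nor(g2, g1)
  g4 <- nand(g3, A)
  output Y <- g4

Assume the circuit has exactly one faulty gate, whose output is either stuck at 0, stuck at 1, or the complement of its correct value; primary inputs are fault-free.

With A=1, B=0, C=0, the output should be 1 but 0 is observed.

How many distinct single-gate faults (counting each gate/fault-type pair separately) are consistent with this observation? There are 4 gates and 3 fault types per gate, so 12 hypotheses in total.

6

Fault-free: g1=0, g2=1, g3=0, g4=1 → 1. Observed 0.
  g1 stuck-at-0: output 1 ✗
  g1 stuck-at-1: output 1 ✗
  g1 inverted output: output 1 ✗
  g2 stuck-at-0: output 0 ✓
  g2 stuck-at-1: output 1 ✗
  g2 inverted output: output 0 ✓
  g3 stuck-at-0: output 1 ✗
  g3 stuck-at-1: output 0 ✓
  g3 inverted output: output 0 ✓
  g4 stuck-at-0: output 0 ✓
  g4 stuck-at-1: output 1 ✗
  g4 inverted output: output 0 ✓
Consistent faults: {g2 stuck-at-0, g2 inverted output, g3 stuck-at-1, g3 inverted output, g4 stuck-at-0, g4 inverted output} — 6 in all.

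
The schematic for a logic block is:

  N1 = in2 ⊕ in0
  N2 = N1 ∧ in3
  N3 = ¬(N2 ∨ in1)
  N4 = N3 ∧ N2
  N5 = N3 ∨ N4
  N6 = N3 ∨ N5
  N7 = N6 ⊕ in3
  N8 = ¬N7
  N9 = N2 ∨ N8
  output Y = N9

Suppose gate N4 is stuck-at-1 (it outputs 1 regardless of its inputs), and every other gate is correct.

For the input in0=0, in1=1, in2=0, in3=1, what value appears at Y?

1

Propagate with N4 forced: N1=0, N2=0, N3=0, N4=1 [stuck-at-1], N5=1, N6=1, N7=0, N8=1, N9=1.
So Y = 1. (Without the fault it would be 0.)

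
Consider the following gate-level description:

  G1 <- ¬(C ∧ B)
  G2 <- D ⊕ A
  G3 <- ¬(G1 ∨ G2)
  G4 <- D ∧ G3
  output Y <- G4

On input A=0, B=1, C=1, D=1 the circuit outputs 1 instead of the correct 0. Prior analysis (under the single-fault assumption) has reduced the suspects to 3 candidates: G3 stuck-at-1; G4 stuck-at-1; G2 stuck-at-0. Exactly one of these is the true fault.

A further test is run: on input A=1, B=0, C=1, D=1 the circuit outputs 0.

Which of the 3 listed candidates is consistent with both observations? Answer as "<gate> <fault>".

G2 stuck-at-0

Evaluate each candidate on input A=1, B=0, C=1, D=1:
  G3 stuck-at-1: G1=1, G2=0, G3=1 [stuck-at-1], G4=1 → 1 — eliminated
  G4 stuck-at-1: G1=1, G2=0, G3=0, G4=1 [stuck-at-1] → 1 — eliminated
  G2 stuck-at-0: G1=1, G2=0 [stuck-at-0], G3=0, G4=0 → 0 — matches
Only G2 stuck-at-0 reproduces the observed 0.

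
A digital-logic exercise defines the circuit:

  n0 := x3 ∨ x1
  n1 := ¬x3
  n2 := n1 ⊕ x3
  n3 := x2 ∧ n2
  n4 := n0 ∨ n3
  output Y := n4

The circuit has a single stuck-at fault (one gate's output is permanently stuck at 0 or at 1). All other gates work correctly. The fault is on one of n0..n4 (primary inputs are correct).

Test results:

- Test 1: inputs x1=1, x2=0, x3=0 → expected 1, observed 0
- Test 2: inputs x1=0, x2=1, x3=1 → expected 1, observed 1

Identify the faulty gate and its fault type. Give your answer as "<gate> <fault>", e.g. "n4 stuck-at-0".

n0 stuck-at-0

Fault-free values for test 1 (x1=1, x2=0, x3=0): n0=1, n1=1, n2=1, n3=0, n4=1, giving Y=1. Observed 0.
Test 1: faults giving observed 0 are {n0 stuck-at-0, n4 stuck-at-0}.
Test 2 (x1=0, x2=1, x3=1): fault-free n0=1, n1=0, n2=1, n3=1, n4=1 → 1; observed 1. Eliminates n4 stuck-at-0.
Only n0 stuck-at-0 is consistent with every test.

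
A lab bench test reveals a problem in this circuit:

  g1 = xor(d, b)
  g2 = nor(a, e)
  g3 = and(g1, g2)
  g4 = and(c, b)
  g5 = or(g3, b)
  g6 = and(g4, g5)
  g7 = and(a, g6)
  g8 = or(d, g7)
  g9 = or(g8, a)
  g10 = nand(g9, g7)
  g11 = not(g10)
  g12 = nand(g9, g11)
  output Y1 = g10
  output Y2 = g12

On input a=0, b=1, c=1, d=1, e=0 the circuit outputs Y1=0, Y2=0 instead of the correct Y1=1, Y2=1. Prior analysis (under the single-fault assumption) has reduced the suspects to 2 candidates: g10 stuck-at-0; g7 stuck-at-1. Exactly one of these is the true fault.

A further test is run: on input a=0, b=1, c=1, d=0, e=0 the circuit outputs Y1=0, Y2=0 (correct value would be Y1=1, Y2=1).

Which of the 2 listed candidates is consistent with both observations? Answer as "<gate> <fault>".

Evaluate each candidate on input a=0, b=1, c=1, d=0, e=0:
  g10 stuck-at-0: g1=1, g2=1, g3=1, g4=1, g5=1, g6=1, g7=0, g8=0, g9=0, g10=0 [stuck-at-0], g11=1, g12=1 → Y1=0, Y2=1 — eliminated
  g7 stuck-at-1: g1=1, g2=1, g3=1, g4=1, g5=1, g6=1, g7=1 [stuck-at-1], g8=1, g9=1, g10=0, g11=1, g12=0 → Y1=0, Y2=0 — matches
Only g7 stuck-at-1 reproduces the observed Y1=0, Y2=0.

g7 stuck-at-1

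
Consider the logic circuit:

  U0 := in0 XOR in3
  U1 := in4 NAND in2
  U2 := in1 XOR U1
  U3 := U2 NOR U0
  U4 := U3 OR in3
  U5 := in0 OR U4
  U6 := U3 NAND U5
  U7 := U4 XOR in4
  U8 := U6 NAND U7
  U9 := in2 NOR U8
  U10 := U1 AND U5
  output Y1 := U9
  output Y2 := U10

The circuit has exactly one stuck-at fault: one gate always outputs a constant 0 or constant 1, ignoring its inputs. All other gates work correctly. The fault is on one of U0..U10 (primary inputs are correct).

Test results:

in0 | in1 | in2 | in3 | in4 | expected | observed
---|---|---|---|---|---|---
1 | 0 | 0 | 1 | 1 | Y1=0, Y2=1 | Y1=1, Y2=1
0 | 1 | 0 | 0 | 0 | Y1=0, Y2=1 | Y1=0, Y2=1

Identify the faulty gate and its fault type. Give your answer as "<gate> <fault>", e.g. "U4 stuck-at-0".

Fault-free values for test 1 (in0=1, in1=0, in2=0, in3=1, in4=1): U0=0, U1=1, U2=1, U3=0, U4=1, U5=1, U6=1, U7=0, U8=1, U9=0, U10=1, giving Y1=0, Y2=1. Observed Y1=1, Y2=1.
Test 1: faults giving observed Y1=1, Y2=1 are {U4 stuck-at-0, U7 stuck-at-1, U8 stuck-at-0, U9 stuck-at-1}.
Test 2 (in0=0, in1=1, in2=0, in3=0, in4=0): fault-free U0=0, U1=1, U2=0, U3=1, U4=1, U5=1, U6=0, U7=1, U8=1, U9=0, U10=1 → Y1=0, Y2=1; observed Y1=0, Y2=1. Eliminates U4 stuck-at-0, U8 stuck-at-0, U9 stuck-at-1.
Only U7 stuck-at-1 is consistent with every test.

U7 stuck-at-1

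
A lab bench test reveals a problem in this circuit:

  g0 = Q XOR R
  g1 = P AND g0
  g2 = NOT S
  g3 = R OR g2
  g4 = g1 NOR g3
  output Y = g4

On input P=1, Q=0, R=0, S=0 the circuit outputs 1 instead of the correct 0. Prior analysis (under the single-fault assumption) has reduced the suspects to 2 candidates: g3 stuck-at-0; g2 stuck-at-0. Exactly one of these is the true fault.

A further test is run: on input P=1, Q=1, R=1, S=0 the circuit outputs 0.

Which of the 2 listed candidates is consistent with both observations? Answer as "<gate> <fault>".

g2 stuck-at-0

Evaluate each candidate on input P=1, Q=1, R=1, S=0:
  g3 stuck-at-0: g0=0, g1=0, g2=1, g3=0 [stuck-at-0], g4=1 → 1 — eliminated
  g2 stuck-at-0: g0=0, g1=0, g2=0 [stuck-at-0], g3=1, g4=0 → 0 — matches
Only g2 stuck-at-0 reproduces the observed 0.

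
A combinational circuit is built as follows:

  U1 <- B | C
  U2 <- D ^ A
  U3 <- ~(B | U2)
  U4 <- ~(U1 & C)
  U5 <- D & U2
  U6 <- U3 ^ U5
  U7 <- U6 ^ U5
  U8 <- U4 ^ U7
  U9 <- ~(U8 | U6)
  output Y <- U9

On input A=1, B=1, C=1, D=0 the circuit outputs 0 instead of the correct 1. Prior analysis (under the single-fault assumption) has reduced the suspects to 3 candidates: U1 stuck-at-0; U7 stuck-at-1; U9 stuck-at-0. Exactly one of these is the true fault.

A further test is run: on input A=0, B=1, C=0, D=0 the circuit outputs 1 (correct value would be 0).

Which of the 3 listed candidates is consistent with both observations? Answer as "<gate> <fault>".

U7 stuck-at-1

Evaluate each candidate on input A=0, B=1, C=0, D=0:
  U1 stuck-at-0: U1=0 [stuck-at-0], U2=0, U3=0, U4=1, U5=0, U6=0, U7=0, U8=1, U9=0 → 0 — eliminated
  U7 stuck-at-1: U1=1, U2=0, U3=0, U4=1, U5=0, U6=0, U7=1 [stuck-at-1], U8=0, U9=1 → 1 — matches
  U9 stuck-at-0: U1=1, U2=0, U3=0, U4=1, U5=0, U6=0, U7=0, U8=1, U9=0 [stuck-at-0] → 0 — eliminated
Only U7 stuck-at-1 reproduces the observed 1.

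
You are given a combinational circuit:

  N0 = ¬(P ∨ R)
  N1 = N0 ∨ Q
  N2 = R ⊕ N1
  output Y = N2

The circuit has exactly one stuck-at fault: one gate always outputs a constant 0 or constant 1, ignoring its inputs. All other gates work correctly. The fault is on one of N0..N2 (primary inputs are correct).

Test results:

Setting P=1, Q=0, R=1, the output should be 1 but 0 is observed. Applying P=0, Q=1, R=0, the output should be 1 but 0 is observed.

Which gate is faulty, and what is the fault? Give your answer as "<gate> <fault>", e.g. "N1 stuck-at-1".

Fault-free values for test 1 (P=1, Q=0, R=1): N0=0, N1=0, N2=1, giving Y=1. Observed 0.
Test 1: faults giving observed 0 are {N0 stuck-at-1, N1 stuck-at-1, N2 stuck-at-0}.
Test 2 (P=0, Q=1, R=0): fault-free N0=1, N1=1, N2=1 → 1; observed 0. Eliminates N0 stuck-at-1, N1 stuck-at-1.
Only N2 stuck-at-0 is consistent with every test.

N2 stuck-at-0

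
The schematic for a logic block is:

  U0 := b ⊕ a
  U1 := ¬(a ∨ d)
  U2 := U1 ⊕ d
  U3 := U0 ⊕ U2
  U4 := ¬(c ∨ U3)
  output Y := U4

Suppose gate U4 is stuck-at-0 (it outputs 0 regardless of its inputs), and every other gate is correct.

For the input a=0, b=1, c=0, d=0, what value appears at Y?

0

Propagate with U4 forced: U0=1, U1=1, U2=1, U3=0, U4=0 [stuck-at-0].
So Y = 0. (Without the fault it would be 1.)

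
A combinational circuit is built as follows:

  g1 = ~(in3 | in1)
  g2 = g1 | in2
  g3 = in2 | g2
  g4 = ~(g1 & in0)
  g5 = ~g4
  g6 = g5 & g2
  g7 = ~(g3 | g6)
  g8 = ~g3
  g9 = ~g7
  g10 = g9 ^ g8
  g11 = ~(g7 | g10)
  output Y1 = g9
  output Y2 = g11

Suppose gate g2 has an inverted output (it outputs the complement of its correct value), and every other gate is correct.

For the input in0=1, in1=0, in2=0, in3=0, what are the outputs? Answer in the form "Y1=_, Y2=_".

Y1=0, Y2=0

Propagate with g2 forced: g1=1, g2=0 [inverted output], g3=0, g4=0, g5=1, g6=0, g7=1, g8=1, g9=0, g10=1, g11=0.
So the outputs are Y1=0, Y2=0. (Without the fault they would be Y1=1, Y2=0.)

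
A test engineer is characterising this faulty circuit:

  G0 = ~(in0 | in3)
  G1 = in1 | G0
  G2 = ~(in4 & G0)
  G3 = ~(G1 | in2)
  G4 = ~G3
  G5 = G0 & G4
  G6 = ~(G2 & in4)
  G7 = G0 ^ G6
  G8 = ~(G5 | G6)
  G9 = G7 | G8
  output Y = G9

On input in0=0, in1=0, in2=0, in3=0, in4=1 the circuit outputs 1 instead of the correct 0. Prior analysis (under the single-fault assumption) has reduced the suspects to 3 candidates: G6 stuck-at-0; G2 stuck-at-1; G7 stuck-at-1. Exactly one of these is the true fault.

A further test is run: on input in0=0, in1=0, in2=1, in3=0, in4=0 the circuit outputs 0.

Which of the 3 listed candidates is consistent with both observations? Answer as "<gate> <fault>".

G2 stuck-at-1

Evaluate each candidate on input in0=0, in1=0, in2=1, in3=0, in4=0:
  G6 stuck-at-0: G0=1, G1=1, G2=1, G3=0, G4=1, G5=1, G6=0 [stuck-at-0], G7=1, G8=0, G9=1 → 1 — eliminated
  G2 stuck-at-1: G0=1, G1=1, G2=1 [stuck-at-1], G3=0, G4=1, G5=1, G6=1, G7=0, G8=0, G9=0 → 0 — matches
  G7 stuck-at-1: G0=1, G1=1, G2=1, G3=0, G4=1, G5=1, G6=1, G7=1 [stuck-at-1], G8=0, G9=1 → 1 — eliminated
Only G2 stuck-at-1 reproduces the observed 0.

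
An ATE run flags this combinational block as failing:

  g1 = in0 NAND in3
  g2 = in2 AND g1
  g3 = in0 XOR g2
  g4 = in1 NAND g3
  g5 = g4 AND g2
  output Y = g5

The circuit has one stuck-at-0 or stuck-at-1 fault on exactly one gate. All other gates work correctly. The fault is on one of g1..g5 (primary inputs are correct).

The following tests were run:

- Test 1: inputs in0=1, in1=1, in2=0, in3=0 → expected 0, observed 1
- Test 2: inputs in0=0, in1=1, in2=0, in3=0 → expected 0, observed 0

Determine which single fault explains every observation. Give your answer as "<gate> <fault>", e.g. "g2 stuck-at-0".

g2 stuck-at-1

Fault-free values for test 1 (in0=1, in1=1, in2=0, in3=0): g1=1, g2=0, g3=1, g4=0, g5=0, giving Y=0. Observed 1.
Test 1: faults giving observed 1 are {g2 stuck-at-1, g5 stuck-at-1}.
Test 2 (in0=0, in1=1, in2=0, in3=0): fault-free g1=1, g2=0, g3=0, g4=1, g5=0 → 0; observed 0. Eliminates g5 stuck-at-1.
Only g2 stuck-at-1 is consistent with every test.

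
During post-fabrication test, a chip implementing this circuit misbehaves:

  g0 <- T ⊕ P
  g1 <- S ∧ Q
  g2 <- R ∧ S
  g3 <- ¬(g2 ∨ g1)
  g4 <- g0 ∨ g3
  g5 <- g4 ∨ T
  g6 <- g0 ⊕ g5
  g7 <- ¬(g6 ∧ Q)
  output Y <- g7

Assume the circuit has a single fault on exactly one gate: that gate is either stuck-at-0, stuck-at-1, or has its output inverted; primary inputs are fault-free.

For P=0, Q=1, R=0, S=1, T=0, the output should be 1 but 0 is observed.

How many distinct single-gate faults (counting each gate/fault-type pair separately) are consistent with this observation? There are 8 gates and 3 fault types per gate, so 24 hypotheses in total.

Fault-free: g0=0, g1=1, g2=0, g3=0, g4=0, g5=0, g6=0, g7=1 → 1. Observed 0.
  g0: none of the 3 fault types match ✗
  g1: stuck-at-0, inverted output ✓; others ✗
  g2: none of the 3 fault types match ✗
  g3: stuck-at-1, inverted output ✓; others ✗
  g4: stuck-at-1, inverted output ✓; others ✗
  g5: stuck-at-1, inverted output ✓; others ✗
  g6: stuck-at-1, inverted output ✓; others ✗
  g7: stuck-at-0, inverted output ✓; others ✗
Consistent faults: {g1 stuck-at-0, g1 inverted output, g3 stuck-at-1, g3 inverted output, g4 stuck-at-1, g4 inverted output, g5 stuck-at-1, g5 inverted output, g6 stuck-at-1, g6 inverted output, g7 stuck-at-0, g7 inverted output} — 12 in all.

12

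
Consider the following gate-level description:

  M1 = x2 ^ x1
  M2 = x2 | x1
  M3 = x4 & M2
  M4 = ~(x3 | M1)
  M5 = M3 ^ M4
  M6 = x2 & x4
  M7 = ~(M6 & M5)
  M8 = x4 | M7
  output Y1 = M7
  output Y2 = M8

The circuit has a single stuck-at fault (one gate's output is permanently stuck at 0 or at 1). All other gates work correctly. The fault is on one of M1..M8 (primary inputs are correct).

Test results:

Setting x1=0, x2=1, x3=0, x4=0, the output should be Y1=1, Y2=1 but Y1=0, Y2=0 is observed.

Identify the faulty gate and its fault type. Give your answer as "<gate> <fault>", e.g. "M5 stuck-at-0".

Fault-free values for test 1 (x1=0, x2=1, x3=0, x4=0): M1=1, M2=1, M3=0, M4=0, M5=0, M6=0, M7=1, M8=1, giving Y1=1, Y2=1. Observed Y1=0, Y2=0.
Test 1: faults giving observed Y1=0, Y2=0 are {M7 stuck-at-0}.
Only M7 stuck-at-0 is consistent with every test.

M7 stuck-at-0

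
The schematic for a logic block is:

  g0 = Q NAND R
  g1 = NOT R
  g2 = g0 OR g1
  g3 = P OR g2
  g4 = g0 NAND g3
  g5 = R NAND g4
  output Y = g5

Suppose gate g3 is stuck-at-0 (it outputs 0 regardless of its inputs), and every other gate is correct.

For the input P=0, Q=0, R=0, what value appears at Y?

1

Propagate with g3 forced: g0=1, g1=1, g2=1, g3=0 [stuck-at-0], g4=1, g5=1.
So Y = 1. (Same as the fault-free value — the fault is masked on this input.)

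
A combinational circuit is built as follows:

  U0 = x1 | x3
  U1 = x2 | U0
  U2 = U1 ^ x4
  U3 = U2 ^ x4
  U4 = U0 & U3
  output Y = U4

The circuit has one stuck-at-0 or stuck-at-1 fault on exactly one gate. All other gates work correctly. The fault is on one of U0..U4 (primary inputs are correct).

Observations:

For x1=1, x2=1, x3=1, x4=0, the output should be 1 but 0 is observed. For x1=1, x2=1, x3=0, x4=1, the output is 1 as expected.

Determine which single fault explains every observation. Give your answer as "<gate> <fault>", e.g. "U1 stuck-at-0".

Fault-free values for test 1 (x1=1, x2=1, x3=1, x4=0): U0=1, U1=1, U2=1, U3=1, U4=1, giving Y=1. Observed 0.
Test 1: faults giving observed 0 are {U0 stuck-at-0, U1 stuck-at-0, U2 stuck-at-0, U3 stuck-at-0, U4 stuck-at-0}.
Test 2 (x1=1, x2=1, x3=0, x4=1): fault-free U0=1, U1=1, U2=0, U3=1, U4=1 → 1; observed 1. Eliminates U0 stuck-at-0, U1 stuck-at-0, U3 stuck-at-0, U4 stuck-at-0.
Only U2 stuck-at-0 is consistent with every test.

U2 stuck-at-0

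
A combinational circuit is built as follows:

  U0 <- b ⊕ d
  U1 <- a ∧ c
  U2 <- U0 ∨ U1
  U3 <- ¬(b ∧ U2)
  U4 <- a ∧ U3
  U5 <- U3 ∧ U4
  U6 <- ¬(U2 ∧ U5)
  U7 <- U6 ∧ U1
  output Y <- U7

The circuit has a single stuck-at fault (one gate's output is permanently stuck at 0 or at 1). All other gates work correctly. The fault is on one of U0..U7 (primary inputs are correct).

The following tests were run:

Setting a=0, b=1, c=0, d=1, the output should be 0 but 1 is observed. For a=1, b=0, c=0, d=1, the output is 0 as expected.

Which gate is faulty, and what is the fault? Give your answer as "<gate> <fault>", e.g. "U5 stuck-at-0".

U1 stuck-at-1

Fault-free values for test 1 (a=0, b=1, c=0, d=1): U0=0, U1=0, U2=0, U3=1, U4=0, U5=0, U6=1, U7=0, giving Y=0. Observed 1.
Test 1: faults giving observed 1 are {U1 stuck-at-1, U7 stuck-at-1}.
Test 2 (a=1, b=0, c=0, d=1): fault-free U0=1, U1=0, U2=1, U3=1, U4=1, U5=1, U6=0, U7=0 → 0; observed 0. Eliminates U7 stuck-at-1.
Only U1 stuck-at-1 is consistent with every test.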